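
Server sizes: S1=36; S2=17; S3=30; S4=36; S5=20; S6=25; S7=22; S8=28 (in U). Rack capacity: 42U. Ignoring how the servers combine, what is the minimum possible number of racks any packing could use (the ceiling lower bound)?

Total size = 36 + 17 + 30 + 36 + 20 + 25 + 22 + 28 = 214U.
⌈214 / 42⌉ = 6.

6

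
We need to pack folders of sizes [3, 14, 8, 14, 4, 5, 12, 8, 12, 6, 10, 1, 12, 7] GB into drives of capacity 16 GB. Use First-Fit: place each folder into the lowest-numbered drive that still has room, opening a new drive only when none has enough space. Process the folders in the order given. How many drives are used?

Put 3 GB in drive 1; 13 GB remain.
Put 14 GB in drive 2; 2 GB remain.
Put 8 GB in drive 1; 5 GB remain.
Put 14 GB in drive 3; 2 GB remain.
Put 4 GB in drive 1; 1 GB remain.
Put 5 GB in drive 4; 11 GB remain.
Put 12 GB in drive 5; 4 GB remain.
Put 8 GB in drive 4; 3 GB remain.
Put 12 GB in drive 6; 4 GB remain.
Put 6 GB in drive 7; 10 GB remain.
Put 10 GB in drive 7; 0 GB remain.
Put 1 GB in drive 1; 0 GB remain.
Put 12 GB in drive 8; 4 GB remain.
Put 7 GB in drive 9; 9 GB remain.
Final drives: [3,8,4,1] [14] [14] [5,8] [12] [12] [6,10] [12] [7].

9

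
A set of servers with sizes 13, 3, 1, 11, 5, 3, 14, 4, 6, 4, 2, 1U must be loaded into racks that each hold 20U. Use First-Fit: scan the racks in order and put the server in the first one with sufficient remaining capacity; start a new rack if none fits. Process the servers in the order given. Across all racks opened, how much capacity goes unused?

Put 13U in rack 1; 7U remain.
Put 3U in rack 1; 4U remain.
Put 1U in rack 1; 3U remain.
Put 11U in rack 2; 9U remain.
Put 5U in rack 2; 4U remain.
Put 3U in rack 1; 0U remain.
Put 14U in rack 3; 6U remain.
Put 4U in rack 2; 0U remain.
Put 6U in rack 3; 0U remain.
Put 4U in rack 4; 16U remain.
Put 2U in rack 4; 14U remain.
Put 1U in rack 4; 13U remain.
4 racks × 20U = 80U; used 67U; unused 13U.

13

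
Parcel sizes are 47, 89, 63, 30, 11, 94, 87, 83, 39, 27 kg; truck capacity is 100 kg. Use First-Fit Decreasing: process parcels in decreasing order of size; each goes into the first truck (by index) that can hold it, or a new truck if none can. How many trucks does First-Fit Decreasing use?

7 trucks

Sorted descending: 94, 89, 87, 83, 63, 47, 39, 30, 27, 11.
Put 94 kg in truck 1; 6 kg remain.
Put 89 kg in truck 2; 11 kg remain.
Put 87 kg in truck 3; 13 kg remain.
Put 83 kg in truck 4; 17 kg remain.
Put 63 kg in truck 5; 37 kg remain.
Put 47 kg in truck 6; 53 kg remain.
Put 39 kg in truck 6; 14 kg remain.
Put 30 kg in truck 5; 7 kg remain.
Put 27 kg in truck 7; 73 kg remain.
Put 11 kg in truck 2; 0 kg remain.
Final trucks: [94] [89,11] [87] [83] [63,30] [47,39] [27].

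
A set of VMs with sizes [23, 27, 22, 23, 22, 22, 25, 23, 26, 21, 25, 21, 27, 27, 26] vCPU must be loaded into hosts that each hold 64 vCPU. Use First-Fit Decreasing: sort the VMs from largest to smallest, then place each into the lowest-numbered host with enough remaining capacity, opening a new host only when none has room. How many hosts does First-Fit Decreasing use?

Sorted descending: 27, 27, 27, 26, 26, 25, 25, 23, 23, 23, 22, 22, 22, 21, 21.
host 1: place 27 vCPU, 37 vCPU left
host 1: place 27 vCPU, 10 vCPU left
host 2: place 27 vCPU, 37 vCPU left
host 2: place 26 vCPU, 11 vCPU left
host 3: place 26 vCPU, 38 vCPU left
host 3: place 25 vCPU, 13 vCPU left
host 4: place 25 vCPU, 39 vCPU left
host 4: place 23 vCPU, 16 vCPU left
host 5: place 23 vCPU, 41 vCPU left
host 5: place 23 vCPU, 18 vCPU left
host 6: place 22 vCPU, 42 vCPU left
host 6: place 22 vCPU, 20 vCPU left
host 7: place 22 vCPU, 42 vCPU left
host 7: place 21 vCPU, 21 vCPU left
host 7: place 21 vCPU, 0 vCPU left
Final hosts: [27,27] [27,26] [26,25] [25,23] [23,23] [22,22] [22,21,21].

7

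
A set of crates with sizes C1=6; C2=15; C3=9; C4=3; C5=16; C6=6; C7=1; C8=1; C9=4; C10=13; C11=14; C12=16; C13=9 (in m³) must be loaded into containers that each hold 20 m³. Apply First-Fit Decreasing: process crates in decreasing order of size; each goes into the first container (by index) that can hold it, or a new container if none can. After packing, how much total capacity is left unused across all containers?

7

Sorted descending: 16, 16, 15, 14, 13, 9, 9, 6, 6, 4, 3, 1, 1.
container 1: place 16 m³, 4 m³ left
container 2: place 16 m³, 4 m³ left
container 3: place 15 m³, 5 m³ left
container 4: place 14 m³, 6 m³ left
container 5: place 13 m³, 7 m³ left
container 6: place 9 m³, 11 m³ left
container 6: place 9 m³, 2 m³ left
container 4: place 6 m³, 0 m³ left
container 5: place 6 m³, 1 m³ left
container 1: place 4 m³, 0 m³ left
container 2: place 3 m³, 1 m³ left
container 2: place 1 m³, 0 m³ left
container 3: place 1 m³, 4 m³ left
6 containers × 20 m³ = 120 m³; used 113 m³; unused 7 m³.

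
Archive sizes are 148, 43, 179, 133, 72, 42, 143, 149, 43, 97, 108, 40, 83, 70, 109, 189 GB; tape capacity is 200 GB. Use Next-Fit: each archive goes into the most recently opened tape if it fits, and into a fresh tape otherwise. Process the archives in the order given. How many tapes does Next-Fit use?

11 tapes

tape 1: place 148 GB, 52 GB left
tape 1: place 43 GB, 9 GB left
tape 2: place 179 GB, 21 GB left
tape 3: place 133 GB, 67 GB left
tape 4: place 72 GB, 128 GB left
tape 4: place 42 GB, 86 GB left
tape 5: place 143 GB, 57 GB left
tape 6: place 149 GB, 51 GB left
tape 6: place 43 GB, 8 GB left
tape 7: place 97 GB, 103 GB left
tape 8: place 108 GB, 92 GB left
tape 8: place 40 GB, 52 GB left
tape 9: place 83 GB, 117 GB left
tape 9: place 70 GB, 47 GB left
tape 10: place 109 GB, 91 GB left
tape 11: place 189 GB, 11 GB left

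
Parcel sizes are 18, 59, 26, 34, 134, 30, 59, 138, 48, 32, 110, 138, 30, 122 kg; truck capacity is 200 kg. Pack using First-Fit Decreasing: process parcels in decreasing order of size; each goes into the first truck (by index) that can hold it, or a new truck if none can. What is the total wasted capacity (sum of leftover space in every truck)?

22

Sorted descending: 138, 138, 134, 122, 110, 59, 59, 48, 34, 32, 30, 30, 26, 18.
truck 1: place 138 kg, 62 kg left
truck 2: place 138 kg, 62 kg left
truck 3: place 134 kg, 66 kg left
truck 4: place 122 kg, 78 kg left
truck 5: place 110 kg, 90 kg left
truck 1: place 59 kg, 3 kg left
truck 2: place 59 kg, 3 kg left
truck 3: place 48 kg, 18 kg left
truck 4: place 34 kg, 44 kg left
truck 4: place 32 kg, 12 kg left
truck 5: place 30 kg, 60 kg left
truck 5: place 30 kg, 30 kg left
truck 5: place 26 kg, 4 kg left
truck 3: place 18 kg, 0 kg left
5 trucks × 200 kg = 1000 kg; used 978 kg; unused 22 kg.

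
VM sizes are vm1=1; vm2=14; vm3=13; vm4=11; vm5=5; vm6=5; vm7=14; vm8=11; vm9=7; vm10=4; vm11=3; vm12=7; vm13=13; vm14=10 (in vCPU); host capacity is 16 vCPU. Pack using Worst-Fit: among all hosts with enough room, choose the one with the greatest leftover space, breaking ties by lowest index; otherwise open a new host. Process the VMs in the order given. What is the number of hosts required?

host 1: place vm1 (1 vCPU), 15 vCPU left
host 1: place vm2 (14 vCPU), 1 vCPU left
host 2: place vm3 (13 vCPU), 3 vCPU left
host 3: place vm4 (11 vCPU), 5 vCPU left
host 3: place vm5 (5 vCPU), 0 vCPU left
host 4: place vm6 (5 vCPU), 11 vCPU left
host 5: place vm7 (14 vCPU), 2 vCPU left
host 4: place vm8 (11 vCPU), 0 vCPU left
host 6: place vm9 (7 vCPU), 9 vCPU left
host 6: place vm10 (4 vCPU), 5 vCPU left
host 6: place vm11 (3 vCPU), 2 vCPU left
host 7: place vm12 (7 vCPU), 9 vCPU left
host 8: place vm13 (13 vCPU), 3 vCPU left
host 9: place vm14 (10 vCPU), 6 vCPU left
Final hosts: [1,14] [13] [11,5] [5,11] [14] [7,4,3] [7] [13] [10].

9 hosts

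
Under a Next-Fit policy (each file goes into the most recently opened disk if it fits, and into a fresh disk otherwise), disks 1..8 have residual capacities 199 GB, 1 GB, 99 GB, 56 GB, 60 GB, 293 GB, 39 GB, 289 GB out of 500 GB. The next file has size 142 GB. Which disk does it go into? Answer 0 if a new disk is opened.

Next-Fit only looks at disk 8, which has 289 GB free.
142 GB fits there.

8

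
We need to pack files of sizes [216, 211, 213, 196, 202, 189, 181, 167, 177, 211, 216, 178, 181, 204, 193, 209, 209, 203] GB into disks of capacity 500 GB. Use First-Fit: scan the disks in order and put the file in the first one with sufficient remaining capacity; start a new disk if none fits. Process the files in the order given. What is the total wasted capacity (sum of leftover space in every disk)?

944

disk 1: place 216 GB, 284 GB left
disk 1: place 211 GB, 73 GB left
disk 2: place 213 GB, 287 GB left
disk 2: place 196 GB, 91 GB left
disk 3: place 202 GB, 298 GB left
disk 3: place 189 GB, 109 GB left
disk 4: place 181 GB, 319 GB left
disk 4: place 167 GB, 152 GB left
disk 5: place 177 GB, 323 GB left
disk 5: place 211 GB, 112 GB left
disk 6: place 216 GB, 284 GB left
disk 6: place 178 GB, 106 GB left
disk 7: place 181 GB, 319 GB left
disk 7: place 204 GB, 115 GB left
disk 8: place 193 GB, 307 GB left
disk 8: place 209 GB, 98 GB left
disk 9: place 209 GB, 291 GB left
disk 9: place 203 GB, 88 GB left
9 disks × 500 GB = 4500 GB; used 3556 GB; unused 944 GB.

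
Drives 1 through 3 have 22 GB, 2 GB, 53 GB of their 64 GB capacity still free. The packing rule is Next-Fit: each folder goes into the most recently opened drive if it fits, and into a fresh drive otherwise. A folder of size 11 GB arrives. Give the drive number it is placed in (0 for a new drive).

Next-Fit only looks at drive 3, which has 53 GB free.
11 GB fits there.

3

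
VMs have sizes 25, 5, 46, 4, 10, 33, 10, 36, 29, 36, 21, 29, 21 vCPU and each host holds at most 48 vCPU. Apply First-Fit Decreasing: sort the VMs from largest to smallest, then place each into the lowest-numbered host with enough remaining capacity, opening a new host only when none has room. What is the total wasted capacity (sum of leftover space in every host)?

79

Sorted descending: 46, 36, 36, 33, 29, 29, 25, 21, 21, 10, 10, 5, 4.
Put 46 vCPU in host 1; 2 vCPU remain.
Put 36 vCPU in host 2; 12 vCPU remain.
Put 36 vCPU in host 3; 12 vCPU remain.
Put 33 vCPU in host 4; 15 vCPU remain.
Put 29 vCPU in host 5; 19 vCPU remain.
Put 29 vCPU in host 6; 19 vCPU remain.
Put 25 vCPU in host 7; 23 vCPU remain.
Put 21 vCPU in host 7; 2 vCPU remain.
Put 21 vCPU in host 8; 27 vCPU remain.
Put 10 vCPU in host 2; 2 vCPU remain.
Put 10 vCPU in host 3; 2 vCPU remain.
Put 5 vCPU in host 4; 10 vCPU remain.
Put 4 vCPU in host 4; 6 vCPU remain.
8 hosts × 48 vCPU = 384 vCPU; used 305 vCPU; unused 79 vCPU.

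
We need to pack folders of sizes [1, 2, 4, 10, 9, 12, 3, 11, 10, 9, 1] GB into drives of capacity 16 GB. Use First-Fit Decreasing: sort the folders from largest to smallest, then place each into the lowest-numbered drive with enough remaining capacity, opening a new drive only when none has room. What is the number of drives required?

6 drives

Sorted descending: 12, 11, 10, 10, 9, 9, 4, 3, 2, 1, 1.
12 GB → drive 1 (remaining 4 GB)
11 GB → drive 2 (remaining 5 GB)
10 GB → drive 3 (remaining 6 GB)
10 GB → drive 4 (remaining 6 GB)
9 GB → drive 5 (remaining 7 GB)
9 GB → drive 6 (remaining 7 GB)
4 GB → drive 1 (remaining 0 GB)
3 GB → drive 2 (remaining 2 GB)
2 GB → drive 2 (remaining 0 GB)
1 GB → drive 3 (remaining 5 GB)
1 GB → drive 3 (remaining 4 GB)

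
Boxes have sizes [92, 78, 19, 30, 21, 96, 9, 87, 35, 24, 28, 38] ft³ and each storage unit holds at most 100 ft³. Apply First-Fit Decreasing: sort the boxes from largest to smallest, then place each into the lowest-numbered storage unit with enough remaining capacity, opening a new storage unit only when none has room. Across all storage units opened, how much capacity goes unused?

Sorted descending: 96, 92, 87, 78, 38, 35, 30, 28, 24, 21, 19, 9.
96 ft³ → storage unit 1 (remaining 4 ft³)
92 ft³ → storage unit 2 (remaining 8 ft³)
87 ft³ → storage unit 3 (remaining 13 ft³)
78 ft³ → storage unit 4 (remaining 22 ft³)
38 ft³ → storage unit 5 (remaining 62 ft³)
35 ft³ → storage unit 5 (remaining 27 ft³)
30 ft³ → storage unit 6 (remaining 70 ft³)
28 ft³ → storage unit 6 (remaining 42 ft³)
24 ft³ → storage unit 5 (remaining 3 ft³)
21 ft³ → storage unit 4 (remaining 1 ft³)
19 ft³ → storage unit 6 (remaining 23 ft³)
9 ft³ → storage unit 3 (remaining 4 ft³)
6 storage units × 100 ft³ = 600 ft³; used 557 ft³; unused 43 ft³.

43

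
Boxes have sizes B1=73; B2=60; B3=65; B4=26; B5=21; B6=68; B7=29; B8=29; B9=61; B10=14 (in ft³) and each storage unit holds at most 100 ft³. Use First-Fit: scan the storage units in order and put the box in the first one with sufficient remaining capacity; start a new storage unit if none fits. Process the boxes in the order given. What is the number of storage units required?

B1 (73 ft³) → storage unit 1 (remaining 27 ft³)
B2 (60 ft³) → storage unit 2 (remaining 40 ft³)
B3 (65 ft³) → storage unit 3 (remaining 35 ft³)
B4 (26 ft³) → storage unit 1 (remaining 1 ft³)
B5 (21 ft³) → storage unit 2 (remaining 19 ft³)
B6 (68 ft³) → storage unit 4 (remaining 32 ft³)
B7 (29 ft³) → storage unit 3 (remaining 6 ft³)
B8 (29 ft³) → storage unit 4 (remaining 3 ft³)
B9 (61 ft³) → storage unit 5 (remaining 39 ft³)
B10 (14 ft³) → storage unit 2 (remaining 5 ft³)

5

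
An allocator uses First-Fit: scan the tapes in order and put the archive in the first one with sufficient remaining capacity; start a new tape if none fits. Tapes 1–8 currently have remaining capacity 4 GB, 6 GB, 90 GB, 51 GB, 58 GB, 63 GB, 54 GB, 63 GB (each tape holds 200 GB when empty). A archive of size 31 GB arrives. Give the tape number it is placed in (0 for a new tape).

Tapes with room: tape 3 (90 GB), tape 4 (51 GB), tape 5 (58 GB), tape 6 (63 GB), tape 7 (54 GB), tape 8 (63 GB).
The first with room is tape 3.

3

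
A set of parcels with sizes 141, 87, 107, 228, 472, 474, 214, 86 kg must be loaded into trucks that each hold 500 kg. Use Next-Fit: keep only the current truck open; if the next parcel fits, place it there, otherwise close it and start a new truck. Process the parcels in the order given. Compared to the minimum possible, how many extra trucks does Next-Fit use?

1

Next-Fit: [141,87,107] [228] [472] [474] [214,86] → 5 trucks.
Total size 1809 kg; any packing needs at least ⌈1809/500⌉ = 4 trucks.
An optimal packing achieves that bound: [474] [472] [228,214] [141,107,87,86] → 4 trucks.
Excess: 5 − 4 = 1.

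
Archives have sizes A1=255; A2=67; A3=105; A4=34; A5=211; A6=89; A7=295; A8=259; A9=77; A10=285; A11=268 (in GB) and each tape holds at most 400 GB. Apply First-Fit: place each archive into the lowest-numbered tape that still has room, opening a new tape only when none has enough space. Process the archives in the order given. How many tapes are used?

6

A1 (255 GB) → tape 1 (remaining 145 GB)
A2 (67 GB) → tape 1 (remaining 78 GB)
A3 (105 GB) → tape 2 (remaining 295 GB)
A4 (34 GB) → tape 1 (remaining 44 GB)
A5 (211 GB) → tape 2 (remaining 84 GB)
A6 (89 GB) → tape 3 (remaining 311 GB)
A7 (295 GB) → tape 3 (remaining 16 GB)
A8 (259 GB) → tape 4 (remaining 141 GB)
A9 (77 GB) → tape 2 (remaining 7 GB)
A10 (285 GB) → tape 5 (remaining 115 GB)
A11 (268 GB) → tape 6 (remaining 132 GB)
Final tapes: [255,67,34] [105,211,77] [89,295] [259] [285] [268].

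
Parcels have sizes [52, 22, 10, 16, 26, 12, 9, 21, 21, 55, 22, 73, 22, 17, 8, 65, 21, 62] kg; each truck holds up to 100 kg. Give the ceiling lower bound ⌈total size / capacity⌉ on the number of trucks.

Total size = 52 + 22 + 10 + 16 + 26 + 12 + 9 + 21 + 21 + 55 + 22 + 73 + 22 + 17 + 8 + 65 + 21 + 62 = 534 kg.
⌈534 / 100⌉ = 6.

6 trucks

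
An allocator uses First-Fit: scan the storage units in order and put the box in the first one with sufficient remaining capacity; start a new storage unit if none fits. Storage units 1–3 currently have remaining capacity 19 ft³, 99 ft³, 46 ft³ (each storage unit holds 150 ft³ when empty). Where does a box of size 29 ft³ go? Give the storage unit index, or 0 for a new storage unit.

Storage units with room: storage unit 2 (99 ft³), storage unit 3 (46 ft³).
The first with room is storage unit 2.

2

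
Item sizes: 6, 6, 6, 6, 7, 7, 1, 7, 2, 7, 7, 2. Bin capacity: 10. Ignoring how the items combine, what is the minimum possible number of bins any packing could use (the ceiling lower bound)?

7 bins

Total size = 6 + 6 + 6 + 6 + 7 + 7 + 1 + 7 + 2 + 7 + 7 + 2 = 64.
⌈64 / 10⌉ = 7.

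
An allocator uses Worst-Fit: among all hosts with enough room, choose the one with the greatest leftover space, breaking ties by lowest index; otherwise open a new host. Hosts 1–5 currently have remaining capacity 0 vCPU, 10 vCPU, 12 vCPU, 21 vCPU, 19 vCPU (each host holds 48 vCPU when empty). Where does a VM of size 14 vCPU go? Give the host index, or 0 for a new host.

Hosts with room: host 4 (21 vCPU), host 5 (19 vCPU).
Most room is host 4 with 21 vCPU free.

4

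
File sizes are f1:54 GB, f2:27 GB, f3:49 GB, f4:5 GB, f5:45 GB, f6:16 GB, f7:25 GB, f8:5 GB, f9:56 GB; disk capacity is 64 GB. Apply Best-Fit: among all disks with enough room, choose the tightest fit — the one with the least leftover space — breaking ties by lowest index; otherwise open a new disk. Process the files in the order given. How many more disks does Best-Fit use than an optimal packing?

Best-Fit: [54,5,5] [27,25] [49] [45,16] [56] → 5 disks.
Total size 282 GB; any packing needs at least ⌈282/64⌉ = 5 disks.
So 5 is already optimal.

0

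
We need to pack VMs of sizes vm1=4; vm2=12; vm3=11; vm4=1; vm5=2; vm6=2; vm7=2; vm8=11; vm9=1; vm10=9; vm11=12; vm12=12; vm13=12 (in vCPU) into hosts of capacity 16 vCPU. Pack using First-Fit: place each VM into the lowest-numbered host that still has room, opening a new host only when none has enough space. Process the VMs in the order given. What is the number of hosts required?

Put vm1 (4 vCPU) in host 1; 12 vCPU remain.
Put vm2 (12 vCPU) in host 1; 0 vCPU remain.
Put vm3 (11 vCPU) in host 2; 5 vCPU remain.
Put vm4 (1 vCPU) in host 2; 4 vCPU remain.
Put vm5 (2 vCPU) in host 2; 2 vCPU remain.
Put vm6 (2 vCPU) in host 2; 0 vCPU remain.
Put vm7 (2 vCPU) in host 3; 14 vCPU remain.
Put vm8 (11 vCPU) in host 3; 3 vCPU remain.
Put vm9 (1 vCPU) in host 3; 2 vCPU remain.
Put vm10 (9 vCPU) in host 4; 7 vCPU remain.
Put vm11 (12 vCPU) in host 5; 4 vCPU remain.
Put vm12 (12 vCPU) in host 6; 4 vCPU remain.
Put vm13 (12 vCPU) in host 7; 4 vCPU remain.

7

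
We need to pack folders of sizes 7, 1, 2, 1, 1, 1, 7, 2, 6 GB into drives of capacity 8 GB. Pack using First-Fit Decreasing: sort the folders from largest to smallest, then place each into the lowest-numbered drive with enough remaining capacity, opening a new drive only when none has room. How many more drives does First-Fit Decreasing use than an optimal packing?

First-Fit Decreasing: [7,1] [7,1] [6,2] [2,1,1] → 4 drives.
Total size 28 GB; any packing needs at least ⌈28/8⌉ = 4 drives.
So 4 is already optimal.

0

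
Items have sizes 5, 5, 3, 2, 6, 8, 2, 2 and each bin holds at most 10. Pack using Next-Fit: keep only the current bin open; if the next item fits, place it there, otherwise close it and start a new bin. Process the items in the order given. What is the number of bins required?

5

Put 5 in bin 1; 5 remain.
Put 5 in bin 1; 0 remain.
Put 3 in bin 2; 7 remain.
Put 2 in bin 2; 5 remain.
Put 6 in bin 3; 4 remain.
Put 8 in bin 4; 2 remain.
Put 2 in bin 4; 0 remain.
Put 2 in bin 5; 8 remain.
Final bins: [5,5] [3,2] [6] [8,2] [2].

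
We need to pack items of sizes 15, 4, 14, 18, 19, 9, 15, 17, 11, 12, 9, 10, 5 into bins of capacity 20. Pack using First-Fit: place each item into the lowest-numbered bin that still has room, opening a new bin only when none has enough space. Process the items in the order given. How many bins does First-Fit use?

9 bins

15 → bin 1 (remaining 5)
4 → bin 1 (remaining 1)
14 → bin 2 (remaining 6)
18 → bin 3 (remaining 2)
19 → bin 4 (remaining 1)
9 → bin 5 (remaining 11)
15 → bin 6 (remaining 5)
17 → bin 7 (remaining 3)
11 → bin 5 (remaining 0)
12 → bin 8 (remaining 8)
9 → bin 9 (remaining 11)
10 → bin 9 (remaining 1)
5 → bin 2 (remaining 1)
Final bins: [15,4] [14,5] [18] [19] [9,11] [15] [17] [12] [9,10].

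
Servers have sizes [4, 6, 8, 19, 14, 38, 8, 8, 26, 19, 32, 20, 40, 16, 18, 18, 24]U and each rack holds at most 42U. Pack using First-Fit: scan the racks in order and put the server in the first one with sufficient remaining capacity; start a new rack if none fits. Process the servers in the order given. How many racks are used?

9

rack 1: place 4U, 38U left
rack 1: place 6U, 32U left
rack 1: place 8U, 24U left
rack 1: place 19U, 5U left
rack 2: place 14U, 28U left
rack 3: place 38U, 4U left
rack 2: place 8U, 20U left
rack 2: place 8U, 12U left
rack 4: place 26U, 16U left
rack 5: place 19U, 23U left
rack 6: place 32U, 10U left
rack 5: place 20U, 3U left
rack 7: place 40U, 2U left
rack 4: place 16U, 0U left
rack 8: place 18U, 24U left
rack 8: place 18U, 6U left
rack 9: place 24U, 18U left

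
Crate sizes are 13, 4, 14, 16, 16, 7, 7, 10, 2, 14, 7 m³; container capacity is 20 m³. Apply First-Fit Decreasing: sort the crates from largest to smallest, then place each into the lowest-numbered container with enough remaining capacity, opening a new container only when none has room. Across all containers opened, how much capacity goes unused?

30

Sorted descending: 16, 16, 14, 14, 13, 10, 7, 7, 7, 4, 2.
container 1: place 16 m³, 4 m³ left
container 2: place 16 m³, 4 m³ left
container 3: place 14 m³, 6 m³ left
container 4: place 14 m³, 6 m³ left
container 5: place 13 m³, 7 m³ left
container 6: place 10 m³, 10 m³ left
container 5: place 7 m³, 0 m³ left
container 6: place 7 m³, 3 m³ left
container 7: place 7 m³, 13 m³ left
container 1: place 4 m³, 0 m³ left
container 2: place 2 m³, 2 m³ left
7 containers × 20 m³ = 140 m³; used 110 m³; unused 30 m³.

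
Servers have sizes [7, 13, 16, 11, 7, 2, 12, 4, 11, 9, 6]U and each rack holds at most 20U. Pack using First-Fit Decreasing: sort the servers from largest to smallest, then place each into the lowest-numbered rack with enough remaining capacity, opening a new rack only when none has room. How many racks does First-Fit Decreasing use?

5

Sorted descending: 16, 13, 12, 11, 11, 9, 7, 7, 6, 4, 2.
rack 1: place 16U, 4U left
rack 2: place 13U, 7U left
rack 3: place 12U, 8U left
rack 4: place 11U, 9U left
rack 5: place 11U, 9U left
rack 4: place 9U, 0U left
rack 2: place 7U, 0U left
rack 3: place 7U, 1U left
rack 5: place 6U, 3U left
rack 1: place 4U, 0U left
rack 5: place 2U, 1U left
Final racks: [16,4] [13,7] [12,7] [11,9] [11,6,2].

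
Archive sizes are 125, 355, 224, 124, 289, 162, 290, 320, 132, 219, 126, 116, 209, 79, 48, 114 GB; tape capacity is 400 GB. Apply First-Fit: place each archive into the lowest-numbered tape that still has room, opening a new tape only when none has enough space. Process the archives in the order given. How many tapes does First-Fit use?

9 tapes

Put 125 GB in tape 1; 275 GB remain.
Put 355 GB in tape 2; 45 GB remain.
Put 224 GB in tape 1; 51 GB remain.
Put 124 GB in tape 3; 276 GB remain.
Put 289 GB in tape 4; 111 GB remain.
Put 162 GB in tape 3; 114 GB remain.
Put 290 GB in tape 5; 110 GB remain.
Put 320 GB in tape 6; 80 GB remain.
Put 132 GB in tape 7; 268 GB remain.
Put 219 GB in tape 7; 49 GB remain.
Put 126 GB in tape 8; 274 GB remain.
Put 116 GB in tape 8; 158 GB remain.
Put 209 GB in tape 9; 191 GB remain.
Put 79 GB in tape 3; 35 GB remain.
Put 48 GB in tape 1; 3 GB remain.
Put 114 GB in tape 8; 44 GB remain.
Final tapes: [125,224,48] [355] [124,162,79] [289] [290] [320] [132,219] [126,116,114] [209].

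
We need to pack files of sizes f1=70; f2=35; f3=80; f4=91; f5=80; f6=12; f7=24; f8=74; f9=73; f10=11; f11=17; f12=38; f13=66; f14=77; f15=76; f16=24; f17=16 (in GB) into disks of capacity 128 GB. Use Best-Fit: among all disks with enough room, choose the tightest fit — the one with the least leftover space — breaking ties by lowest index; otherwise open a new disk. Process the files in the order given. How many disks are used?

Put f1 (70 GB) in disk 1; 58 GB remain.
Put f2 (35 GB) in disk 1; 23 GB remain.
Put f3 (80 GB) in disk 2; 48 GB remain.
Put f4 (91 GB) in disk 3; 37 GB remain.
Put f5 (80 GB) in disk 4; 48 GB remain.
Put f6 (12 GB) in disk 1; 11 GB remain.
Put f7 (24 GB) in disk 3; 13 GB remain.
Put f8 (74 GB) in disk 5; 54 GB remain.
Put f9 (73 GB) in disk 6; 55 GB remain.
Put f10 (11 GB) in disk 1; 0 GB remain.
Put f11 (17 GB) in disk 2; 31 GB remain.
Put f12 (38 GB) in disk 4; 10 GB remain.
Put f13 (66 GB) in disk 7; 62 GB remain.
Put f14 (77 GB) in disk 8; 51 GB remain.
Put f15 (76 GB) in disk 9; 52 GB remain.
Put f16 (24 GB) in disk 2; 7 GB remain.
Put f17 (16 GB) in disk 8; 35 GB remain.

9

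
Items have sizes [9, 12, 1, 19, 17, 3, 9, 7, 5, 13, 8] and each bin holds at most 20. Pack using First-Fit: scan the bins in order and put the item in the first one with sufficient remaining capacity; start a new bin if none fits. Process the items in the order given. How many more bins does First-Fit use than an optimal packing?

0

First-Fit: [9,1,3,7] [12,5] [19] [17] [9,8] [13] → 6 bins.
Total size 103; any packing needs at least ⌈103/20⌉ = 6 bins.
So 6 is already optimal.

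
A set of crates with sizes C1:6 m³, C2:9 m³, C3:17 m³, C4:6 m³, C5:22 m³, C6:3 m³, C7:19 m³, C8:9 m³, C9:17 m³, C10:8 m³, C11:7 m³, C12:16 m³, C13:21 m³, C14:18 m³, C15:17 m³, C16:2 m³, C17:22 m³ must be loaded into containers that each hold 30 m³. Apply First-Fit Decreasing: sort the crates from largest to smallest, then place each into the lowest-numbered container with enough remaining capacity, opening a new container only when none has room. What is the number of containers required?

9 containers

Sorted descending: 22, 22, 21, 19, 18, 17, 17, 17, 16, 9, 9, 8, 7, 6, 6, 3, 2.
Put 22 m³ in container 1; 8 m³ remain.
Put 22 m³ in container 2; 8 m³ remain.
Put 21 m³ in container 3; 9 m³ remain.
Put 19 m³ in container 4; 11 m³ remain.
Put 18 m³ in container 5; 12 m³ remain.
Put 17 m³ in container 6; 13 m³ remain.
Put 17 m³ in container 7; 13 m³ remain.
Put 17 m³ in container 8; 13 m³ remain.
Put 16 m³ in container 9; 14 m³ remain.
Put 9 m³ in container 3; 0 m³ remain.
Put 9 m³ in container 4; 2 m³ remain.
Put 8 m³ in container 1; 0 m³ remain.
Put 7 m³ in container 2; 1 m³ remain.
Put 6 m³ in container 5; 6 m³ remain.
Put 6 m³ in container 5; 0 m³ remain.
Put 3 m³ in container 6; 10 m³ remain.
Put 2 m³ in container 4; 0 m³ remain.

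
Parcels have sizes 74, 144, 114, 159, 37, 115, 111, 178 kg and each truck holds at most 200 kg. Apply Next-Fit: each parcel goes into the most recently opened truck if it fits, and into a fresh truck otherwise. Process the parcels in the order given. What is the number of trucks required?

7

Put 74 kg in truck 1; 126 kg remain.
Put 144 kg in truck 2; 56 kg remain.
Put 114 kg in truck 3; 86 kg remain.
Put 159 kg in truck 4; 41 kg remain.
Put 37 kg in truck 4; 4 kg remain.
Put 115 kg in truck 5; 85 kg remain.
Put 111 kg in truck 6; 89 kg remain.
Put 178 kg in truck 7; 22 kg remain.
Final trucks: [74] [144] [114] [159,37] [115] [111] [178].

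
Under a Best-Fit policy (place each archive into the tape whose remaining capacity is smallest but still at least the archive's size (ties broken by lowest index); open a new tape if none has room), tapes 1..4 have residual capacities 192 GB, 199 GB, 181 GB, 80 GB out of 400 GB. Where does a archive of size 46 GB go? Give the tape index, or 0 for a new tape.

Tapes with room: tape 1 (192 GB), tape 2 (199 GB), tape 3 (181 GB), tape 4 (80 GB).
Tightest fit is tape 4 with 80 GB free.

4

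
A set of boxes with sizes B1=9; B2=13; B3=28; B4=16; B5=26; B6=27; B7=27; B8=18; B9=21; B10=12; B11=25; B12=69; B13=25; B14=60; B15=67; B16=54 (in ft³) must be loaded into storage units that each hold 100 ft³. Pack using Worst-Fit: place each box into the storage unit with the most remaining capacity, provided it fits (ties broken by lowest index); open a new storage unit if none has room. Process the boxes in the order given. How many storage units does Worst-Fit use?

Put B1 (9 ft³) in storage unit 1; 91 ft³ remain.
Put B2 (13 ft³) in storage unit 1; 78 ft³ remain.
Put B3 (28 ft³) in storage unit 1; 50 ft³ remain.
Put B4 (16 ft³) in storage unit 1; 34 ft³ remain.
Put B5 (26 ft³) in storage unit 1; 8 ft³ remain.
Put B6 (27 ft³) in storage unit 2; 73 ft³ remain.
Put B7 (27 ft³) in storage unit 2; 46 ft³ remain.
Put B8 (18 ft³) in storage unit 2; 28 ft³ remain.
Put B9 (21 ft³) in storage unit 2; 7 ft³ remain.
Put B10 (12 ft³) in storage unit 3; 88 ft³ remain.
Put B11 (25 ft³) in storage unit 3; 63 ft³ remain.
Put B12 (69 ft³) in storage unit 4; 31 ft³ remain.
Put B13 (25 ft³) in storage unit 3; 38 ft³ remain.
Put B14 (60 ft³) in storage unit 5; 40 ft³ remain.
Put B15 (67 ft³) in storage unit 6; 33 ft³ remain.
Put B16 (54 ft³) in storage unit 7; 46 ft³ remain.
Final storage units: [9,13,28,16,26] [27,27,18,21] [12,25,25] [69] [60] [67] [54].

7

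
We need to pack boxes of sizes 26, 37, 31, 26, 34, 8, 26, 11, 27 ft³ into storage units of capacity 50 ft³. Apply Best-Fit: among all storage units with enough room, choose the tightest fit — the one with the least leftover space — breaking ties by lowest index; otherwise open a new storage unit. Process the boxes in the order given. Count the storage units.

storage unit 1: place 26 ft³, 24 ft³ left
storage unit 2: place 37 ft³, 13 ft³ left
storage unit 3: place 31 ft³, 19 ft³ left
storage unit 4: place 26 ft³, 24 ft³ left
storage unit 5: place 34 ft³, 16 ft³ left
storage unit 2: place 8 ft³, 5 ft³ left
storage unit 6: place 26 ft³, 24 ft³ left
storage unit 5: place 11 ft³, 5 ft³ left
storage unit 7: place 27 ft³, 23 ft³ left
Final storage units: [26] [37,8] [31] [26] [34,11] [26] [27].

7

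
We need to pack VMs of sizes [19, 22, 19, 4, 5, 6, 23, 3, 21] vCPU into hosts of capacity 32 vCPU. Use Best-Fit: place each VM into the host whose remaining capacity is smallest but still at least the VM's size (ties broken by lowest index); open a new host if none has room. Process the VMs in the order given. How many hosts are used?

5 hosts

Put 19 vCPU in host 1; 13 vCPU remain.
Put 22 vCPU in host 2; 10 vCPU remain.
Put 19 vCPU in host 3; 13 vCPU remain.
Put 4 vCPU in host 2; 6 vCPU remain.
Put 5 vCPU in host 2; 1 vCPU remain.
Put 6 vCPU in host 1; 7 vCPU remain.
Put 23 vCPU in host 4; 9 vCPU remain.
Put 3 vCPU in host 1; 4 vCPU remain.
Put 21 vCPU in host 5; 11 vCPU remain.
Final hosts: [19,6,3] [22,4,5] [19] [23] [21].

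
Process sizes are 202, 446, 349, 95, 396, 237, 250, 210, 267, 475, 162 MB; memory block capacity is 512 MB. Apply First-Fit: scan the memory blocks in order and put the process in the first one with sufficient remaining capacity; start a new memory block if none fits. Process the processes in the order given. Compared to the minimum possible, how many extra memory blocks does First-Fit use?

First-Fit: [202,95,210] [446] [349,162] [396] [237,250] [267] [475] → 7 memory blocks.
Total size 3089 MB; any packing needs at least ⌈3089/512⌉ = 7 memory blocks.
So 7 is already optimal.

0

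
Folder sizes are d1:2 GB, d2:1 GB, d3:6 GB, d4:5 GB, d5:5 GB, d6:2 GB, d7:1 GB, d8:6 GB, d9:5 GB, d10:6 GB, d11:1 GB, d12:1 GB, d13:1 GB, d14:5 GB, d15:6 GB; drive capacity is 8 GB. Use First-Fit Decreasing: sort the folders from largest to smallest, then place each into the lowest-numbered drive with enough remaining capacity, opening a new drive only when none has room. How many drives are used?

Sorted descending: 6, 6, 6, 6, 5, 5, 5, 5, 2, 2, 1, 1, 1, 1, 1.
6 GB → drive 1 (remaining 2 GB)
6 GB → drive 2 (remaining 2 GB)
6 GB → drive 3 (remaining 2 GB)
6 GB → drive 4 (remaining 2 GB)
5 GB → drive 5 (remaining 3 GB)
5 GB → drive 6 (remaining 3 GB)
5 GB → drive 7 (remaining 3 GB)
5 GB → drive 8 (remaining 3 GB)
2 GB → drive 1 (remaining 0 GB)
2 GB → drive 2 (remaining 0 GB)
1 GB → drive 3 (remaining 1 GB)
1 GB → drive 3 (remaining 0 GB)
1 GB → drive 4 (remaining 1 GB)
1 GB → drive 4 (remaining 0 GB)
1 GB → drive 5 (remaining 2 GB)
Final drives: [6,2] [6,2] [6,1,1] [6,1,1] [5,1] [5] [5] [5].

8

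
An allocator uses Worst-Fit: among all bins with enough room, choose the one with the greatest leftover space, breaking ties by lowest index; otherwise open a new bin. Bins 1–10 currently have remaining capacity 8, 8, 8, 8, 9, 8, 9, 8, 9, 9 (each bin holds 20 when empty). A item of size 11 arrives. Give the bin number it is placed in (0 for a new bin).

0

No bin has ≥ 11 free, so a new bin is opened.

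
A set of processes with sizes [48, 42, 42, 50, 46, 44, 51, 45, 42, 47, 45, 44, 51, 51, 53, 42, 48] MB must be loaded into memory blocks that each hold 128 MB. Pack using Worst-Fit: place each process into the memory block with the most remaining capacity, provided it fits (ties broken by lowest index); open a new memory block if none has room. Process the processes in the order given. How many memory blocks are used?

memory block 1: place 48 MB, 80 MB left
memory block 1: place 42 MB, 38 MB left
memory block 2: place 42 MB, 86 MB left
memory block 2: place 50 MB, 36 MB left
memory block 3: place 46 MB, 82 MB left
memory block 3: place 44 MB, 38 MB left
memory block 4: place 51 MB, 77 MB left
memory block 4: place 45 MB, 32 MB left
memory block 5: place 42 MB, 86 MB left
memory block 5: place 47 MB, 39 MB left
memory block 6: place 45 MB, 83 MB left
memory block 6: place 44 MB, 39 MB left
memory block 7: place 51 MB, 77 MB left
memory block 7: place 51 MB, 26 MB left
memory block 8: place 53 MB, 75 MB left
memory block 8: place 42 MB, 33 MB left
memory block 9: place 48 MB, 80 MB left
Final memory blocks: [48,42] [42,50] [46,44] [51,45] [42,47] [45,44] [51,51] [53,42] [48].

9 memory blocks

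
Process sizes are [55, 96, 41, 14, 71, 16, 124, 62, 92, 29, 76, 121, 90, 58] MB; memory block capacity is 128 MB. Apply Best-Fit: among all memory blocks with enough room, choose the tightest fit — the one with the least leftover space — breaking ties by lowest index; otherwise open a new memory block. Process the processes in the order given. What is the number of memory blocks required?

9

Put 55 MB in memory block 1; 73 MB remain.
Put 96 MB in memory block 2; 32 MB remain.
Put 41 MB in memory block 1; 32 MB remain.
Put 14 MB in memory block 1; 18 MB remain.
Put 71 MB in memory block 3; 57 MB remain.
Put 16 MB in memory block 1; 2 MB remain.
Put 124 MB in memory block 4; 4 MB remain.
Put 62 MB in memory block 5; 66 MB remain.
Put 92 MB in memory block 6; 36 MB remain.
Put 29 MB in memory block 2; 3 MB remain.
Put 76 MB in memory block 7; 52 MB remain.
Put 121 MB in memory block 8; 7 MB remain.
Put 90 MB in memory block 9; 38 MB remain.
Put 58 MB in memory block 5; 8 MB remain.
Final memory blocks: [55,41,14,16] [96,29] [71] [124] [62,58] [92] [76] [121] [90].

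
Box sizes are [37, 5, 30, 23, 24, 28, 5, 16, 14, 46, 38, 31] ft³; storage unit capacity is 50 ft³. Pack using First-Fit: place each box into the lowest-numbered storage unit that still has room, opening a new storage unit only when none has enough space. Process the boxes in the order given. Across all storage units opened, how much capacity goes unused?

37 ft³ → storage unit 1 (remaining 13 ft³)
5 ft³ → storage unit 1 (remaining 8 ft³)
30 ft³ → storage unit 2 (remaining 20 ft³)
23 ft³ → storage unit 3 (remaining 27 ft³)
24 ft³ → storage unit 3 (remaining 3 ft³)
28 ft³ → storage unit 4 (remaining 22 ft³)
5 ft³ → storage unit 1 (remaining 3 ft³)
16 ft³ → storage unit 2 (remaining 4 ft³)
14 ft³ → storage unit 4 (remaining 8 ft³)
46 ft³ → storage unit 5 (remaining 4 ft³)
38 ft³ → storage unit 6 (remaining 12 ft³)
31 ft³ → storage unit 7 (remaining 19 ft³)
7 storage units × 50 ft³ = 350 ft³; used 297 ft³; unused 53 ft³.

53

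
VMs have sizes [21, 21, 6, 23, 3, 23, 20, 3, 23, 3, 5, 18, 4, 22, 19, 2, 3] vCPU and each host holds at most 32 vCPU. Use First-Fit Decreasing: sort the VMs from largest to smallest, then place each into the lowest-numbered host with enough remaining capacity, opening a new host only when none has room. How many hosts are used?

Sorted descending: 23, 23, 23, 22, 21, 21, 20, 19, 18, 6, 5, 4, 3, 3, 3, 3, 2.
Put 23 vCPU in host 1; 9 vCPU remain.
Put 23 vCPU in host 2; 9 vCPU remain.
Put 23 vCPU in host 3; 9 vCPU remain.
Put 22 vCPU in host 4; 10 vCPU remain.
Put 21 vCPU in host 5; 11 vCPU remain.
Put 21 vCPU in host 6; 11 vCPU remain.
Put 20 vCPU in host 7; 12 vCPU remain.
Put 19 vCPU in host 8; 13 vCPU remain.
Put 18 vCPU in host 9; 14 vCPU remain.
Put 6 vCPU in host 1; 3 vCPU remain.
Put 5 vCPU in host 2; 4 vCPU remain.
Put 4 vCPU in host 2; 0 vCPU remain.
Put 3 vCPU in host 1; 0 vCPU remain.
Put 3 vCPU in host 3; 6 vCPU remain.
Put 3 vCPU in host 3; 3 vCPU remain.
Put 3 vCPU in host 3; 0 vCPU remain.
Put 2 vCPU in host 4; 8 vCPU remain.
Final hosts: [23,6,3] [23,5,4] [23,3,3,3] [22,2] [21] [21] [20] [19] [18].

9 hosts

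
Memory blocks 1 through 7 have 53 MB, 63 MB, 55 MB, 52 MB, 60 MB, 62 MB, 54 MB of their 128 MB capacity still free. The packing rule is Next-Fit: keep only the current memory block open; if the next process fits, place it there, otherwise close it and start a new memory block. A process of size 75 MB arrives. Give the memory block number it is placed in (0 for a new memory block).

0

Next-Fit only looks at memory block 7, which has 54 MB free.
75 MB does not fit, so a new memory block is opened.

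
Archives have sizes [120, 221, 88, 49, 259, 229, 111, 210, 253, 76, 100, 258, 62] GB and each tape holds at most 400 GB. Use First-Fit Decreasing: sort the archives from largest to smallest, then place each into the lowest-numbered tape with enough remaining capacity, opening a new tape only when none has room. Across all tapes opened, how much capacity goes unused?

Sorted descending: 259, 258, 253, 229, 221, 210, 120, 111, 100, 88, 76, 62, 49.
Put 259 GB in tape 1; 141 GB remain.
Put 258 GB in tape 2; 142 GB remain.
Put 253 GB in tape 3; 147 GB remain.
Put 229 GB in tape 4; 171 GB remain.
Put 221 GB in tape 5; 179 GB remain.
Put 210 GB in tape 6; 190 GB remain.
Put 120 GB in tape 1; 21 GB remain.
Put 111 GB in tape 2; 31 GB remain.
Put 100 GB in tape 3; 47 GB remain.
Put 88 GB in tape 4; 83 GB remain.
Put 76 GB in tape 4; 7 GB remain.
Put 62 GB in tape 5; 117 GB remain.
Put 49 GB in tape 5; 68 GB remain.
6 tapes × 400 GB = 2400 GB; used 2036 GB; unused 364 GB.

364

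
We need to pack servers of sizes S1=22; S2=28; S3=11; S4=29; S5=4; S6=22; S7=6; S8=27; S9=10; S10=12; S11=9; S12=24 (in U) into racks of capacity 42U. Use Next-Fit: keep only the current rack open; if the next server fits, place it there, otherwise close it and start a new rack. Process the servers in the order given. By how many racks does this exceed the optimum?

1

Next-Fit: [22] [28,11] [29,4] [22,6] [27,10] [12,9] [24] → 7 racks.
6 servers exceed 21U (half the capacity), and no two of those can share a rack, so at least 6 racks are needed.
An optimal packing achieves that bound: [29,12] [28,11] [27,10,4] [24,9,6] [22] [22] → 6 racks.
Excess: 7 − 6 = 1.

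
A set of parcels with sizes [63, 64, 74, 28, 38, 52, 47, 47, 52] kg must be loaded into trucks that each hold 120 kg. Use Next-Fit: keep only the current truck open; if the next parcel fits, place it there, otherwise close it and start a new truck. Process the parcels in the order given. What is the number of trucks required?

6

truck 1: place 63 kg, 57 kg left
truck 2: place 64 kg, 56 kg left
truck 3: place 74 kg, 46 kg left
truck 3: place 28 kg, 18 kg left
truck 4: place 38 kg, 82 kg left
truck 4: place 52 kg, 30 kg left
truck 5: place 47 kg, 73 kg left
truck 5: place 47 kg, 26 kg left
truck 6: place 52 kg, 68 kg left
Final trucks: [63] [64] [74,28] [38,52] [47,47] [52].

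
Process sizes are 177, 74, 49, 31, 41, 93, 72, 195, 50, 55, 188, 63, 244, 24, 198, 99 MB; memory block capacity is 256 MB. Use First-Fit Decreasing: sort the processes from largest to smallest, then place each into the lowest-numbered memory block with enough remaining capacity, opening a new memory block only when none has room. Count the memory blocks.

Sorted descending: 244, 198, 195, 188, 177, 99, 93, 74, 72, 63, 55, 50, 49, 41, 31, 24.
244 MB → memory block 1 (remaining 12 MB)
198 MB → memory block 2 (remaining 58 MB)
195 MB → memory block 3 (remaining 61 MB)
188 MB → memory block 4 (remaining 68 MB)
177 MB → memory block 5 (remaining 79 MB)
99 MB → memory block 6 (remaining 157 MB)
93 MB → memory block 6 (remaining 64 MB)
74 MB → memory block 5 (remaining 5 MB)
72 MB → memory block 7 (remaining 184 MB)
63 MB → memory block 4 (remaining 5 MB)
55 MB → memory block 2 (remaining 3 MB)
50 MB → memory block 3 (remaining 11 MB)
49 MB → memory block 6 (remaining 15 MB)
41 MB → memory block 7 (remaining 143 MB)
31 MB → memory block 7 (remaining 112 MB)
24 MB → memory block 7 (remaining 88 MB)

7 memory blocks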